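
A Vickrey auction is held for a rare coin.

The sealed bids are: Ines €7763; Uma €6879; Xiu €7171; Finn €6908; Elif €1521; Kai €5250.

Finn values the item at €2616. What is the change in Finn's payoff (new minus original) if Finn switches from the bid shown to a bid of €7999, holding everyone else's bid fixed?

The highest bid among the other bidders is €7763; Finn's bid doesn't change that.
Original bid €6908: Finn is not highest (top rival bid is €7763); payoff €0.
Alternative bid €7999: Finn is highest, pays the top rival bid €7763; payoff €2616 − €7763 = −€5147.
Change in payoff = −€5147 − (€0) = −€5147.

−€5147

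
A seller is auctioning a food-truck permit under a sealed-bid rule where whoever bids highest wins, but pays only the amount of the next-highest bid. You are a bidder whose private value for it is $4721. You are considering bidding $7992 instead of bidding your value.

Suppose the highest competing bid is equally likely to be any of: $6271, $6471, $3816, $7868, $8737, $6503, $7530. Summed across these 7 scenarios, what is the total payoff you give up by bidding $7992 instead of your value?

The deviation costs you only when the competing bid falls strictly between $4721 and $7992; elsewhere both bids give the same outcome.
$6271: truthful payoff $0, deviation payoff −$1550 → loss $1550.
$6471: truthful payoff $0, deviation payoff −$1750 → loss $1750.
$3816: outcomes coincide → loss $0.
$7868: truthful payoff $0, deviation payoff −$3147 → loss $3147.
$8737: outcomes coincide → loss $0.
$6503: truthful payoff $0, deviation payoff −$1782 → loss $1782.
$7530: truthful payoff $0, deviation payoff −$2809 → loss $2809.
Total loss = $1550 + $1750 + $3147 + $1782 + $2809 = $11038.

$11038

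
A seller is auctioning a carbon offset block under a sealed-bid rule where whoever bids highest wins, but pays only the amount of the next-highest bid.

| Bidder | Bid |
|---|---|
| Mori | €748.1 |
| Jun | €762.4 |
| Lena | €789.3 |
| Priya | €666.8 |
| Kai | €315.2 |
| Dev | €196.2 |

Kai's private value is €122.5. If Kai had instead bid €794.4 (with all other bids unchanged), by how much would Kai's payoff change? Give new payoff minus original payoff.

−€666.8

The highest bid among the other bidders is €789.3; Kai's bid doesn't change that.
Original bid €315.2: Kai is not highest (top rival bid is €789.3); payoff €0.
Alternative bid €794.4: Kai is highest, pays the top rival bid €789.3; payoff €122.5 − €789.3 = −€666.8.
Change in payoff = −€666.8 − (€0) = −€666.8.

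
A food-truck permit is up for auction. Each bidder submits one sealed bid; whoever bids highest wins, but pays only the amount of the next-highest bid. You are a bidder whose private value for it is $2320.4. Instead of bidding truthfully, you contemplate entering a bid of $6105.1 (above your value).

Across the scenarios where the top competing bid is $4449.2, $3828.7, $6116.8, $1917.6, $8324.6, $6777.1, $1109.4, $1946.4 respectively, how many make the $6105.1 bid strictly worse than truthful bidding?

The deviation hurts exactly when the highest competing bid lies strictly between $2320.4 and $6105.1 — overbidding then wins at a price above your value.
$4449.2: inside the interval → strictly worse (loss $2128.8).
$3828.7: inside the interval → strictly worse (loss $1508.3).
$6116.8: above both → same outcome either way.
$1917.6: below both → same outcome either way.
$8324.6: above both → same outcome either way.
$6777.1: above both → same outcome either way.
$1109.4: below both → same outcome either way.
$1946.4: below both → same outcome either way.
Count: 2.

2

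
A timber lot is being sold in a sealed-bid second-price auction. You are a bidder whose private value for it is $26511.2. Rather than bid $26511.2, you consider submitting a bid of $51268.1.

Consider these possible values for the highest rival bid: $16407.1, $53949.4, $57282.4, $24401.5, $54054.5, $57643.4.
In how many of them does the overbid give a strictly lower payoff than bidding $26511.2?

The deviation hurts exactly when the highest competing bid lies strictly between $26511.2 and $51268.1 — overbidding then wins at a price above your value.
$16407.1: below both → same outcome either way.
$53949.4: above both → same outcome either way.
$57282.4: above both → same outcome either way.
$24401.5: below both → same outcome either way.
$54054.5: above both → same outcome either way.
$57643.4: above both → same outcome either way.
Count: 0.

0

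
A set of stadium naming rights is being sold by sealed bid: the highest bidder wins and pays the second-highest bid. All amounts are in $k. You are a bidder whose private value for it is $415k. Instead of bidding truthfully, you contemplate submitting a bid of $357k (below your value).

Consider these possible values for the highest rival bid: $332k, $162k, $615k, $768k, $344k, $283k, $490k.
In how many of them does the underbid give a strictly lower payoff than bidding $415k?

The deviation hurts exactly when the highest competing bid lies strictly between $357k and $415k — underbidding then forfeits a profitable win.
$332k: below both → same outcome either way.
$162k: below both → same outcome either way.
$615k: above both → same outcome either way.
$768k: above both → same outcome either way.
$344k: below both → same outcome either way.
$283k: below both → same outcome either way.
$490k: above both → same outcome either way.
Count: 0.

0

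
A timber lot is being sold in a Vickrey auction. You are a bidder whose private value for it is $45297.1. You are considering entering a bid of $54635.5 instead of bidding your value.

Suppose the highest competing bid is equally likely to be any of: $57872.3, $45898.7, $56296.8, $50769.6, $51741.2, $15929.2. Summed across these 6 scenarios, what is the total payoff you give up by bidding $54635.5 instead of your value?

$12518.2

The deviation costs you only when the competing bid falls strictly between $45297.1 and $54635.5; elsewhere both bids give the same outcome.
$57872.3: outcomes coincide → loss $0.
$45898.7: truthful payoff $0, deviation payoff −$601.6 → loss $601.6.
$56296.8: outcomes coincide → loss $0.
$50769.6: truthful payoff $0, deviation payoff −$5472.5 → loss $5472.5.
$51741.2: truthful payoff $0, deviation payoff −$6444.1 → loss $6444.1.
$15929.2: outcomes coincide → loss $0.
Total loss = $601.6 + $5472.5 + $6444.1 = $12518.2.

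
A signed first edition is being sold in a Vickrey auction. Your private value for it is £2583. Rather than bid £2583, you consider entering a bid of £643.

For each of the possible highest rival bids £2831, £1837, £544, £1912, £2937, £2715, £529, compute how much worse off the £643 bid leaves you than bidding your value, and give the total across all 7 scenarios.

The deviation costs you only when the competing bid falls strictly between £643 and £2583; elsewhere both bids give the same outcome.
£2831: outcomes coincide → loss £0.
£1837: truthful payoff £746, deviation payoff £0 → loss £746.
£544: outcomes coincide → loss £0.
£1912: truthful payoff £671, deviation payoff £0 → loss £671.
£2937: outcomes coincide → loss £0.
£2715: outcomes coincide → loss £0.
£529: outcomes coincide → loss £0.
Total loss = £746 + £671 = £1417.

£1417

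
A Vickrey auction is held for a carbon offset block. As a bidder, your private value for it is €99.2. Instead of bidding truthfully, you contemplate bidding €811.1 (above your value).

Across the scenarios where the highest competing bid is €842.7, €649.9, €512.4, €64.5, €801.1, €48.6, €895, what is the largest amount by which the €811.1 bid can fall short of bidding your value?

€842.7: same outcome either way → loss €0.
€649.9: truthful gives €0, deviation gives −€550.7 → loss €550.7.
€512.4: truthful gives €0, deviation gives −€413.2 → loss €413.2.
€64.5: same outcome either way → loss €0.
€801.1: truthful gives €0, deviation gives −€701.9 → loss €701.9.
€48.6: same outcome either way → loss €0.
€895: same outcome either way → loss €0.
Maximum loss: €701.9.

€701.9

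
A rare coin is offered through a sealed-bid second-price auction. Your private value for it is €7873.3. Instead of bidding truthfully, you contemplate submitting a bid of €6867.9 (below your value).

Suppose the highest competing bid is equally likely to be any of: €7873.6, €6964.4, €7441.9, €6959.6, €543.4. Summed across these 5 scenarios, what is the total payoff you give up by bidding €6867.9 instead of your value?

€2254

The deviation costs you only when the competing bid falls strictly between €6867.9 and €7873.3; elsewhere both bids give the same outcome.
€7873.6: outcomes coincide → loss €0.
€6964.4: truthful payoff €908.9, deviation payoff €0 → loss €908.9.
€7441.9: truthful payoff €431.4, deviation payoff €0 → loss €431.4.
€6959.6: truthful payoff €913.7, deviation payoff €0 → loss €913.7.
€543.4: outcomes coincide → loss €0.
Total loss = €908.9 + €431.4 + €913.7 = €2254.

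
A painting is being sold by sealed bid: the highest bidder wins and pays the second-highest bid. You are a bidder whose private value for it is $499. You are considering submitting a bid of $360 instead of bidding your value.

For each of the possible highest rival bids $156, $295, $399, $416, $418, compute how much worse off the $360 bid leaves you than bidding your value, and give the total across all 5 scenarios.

The deviation costs you only when the competing bid falls strictly between $360 and $499; elsewhere both bids give the same outcome.
$156: outcomes coincide → loss $0.
$295: outcomes coincide → loss $0.
$399: truthful payoff $100, deviation payoff $0 → loss $100.
$416: truthful payoff $83, deviation payoff $0 → loss $83.
$418: truthful payoff $81, deviation payoff $0 → loss $81.
Total loss = $100 + $83 + $81 = $264.

$264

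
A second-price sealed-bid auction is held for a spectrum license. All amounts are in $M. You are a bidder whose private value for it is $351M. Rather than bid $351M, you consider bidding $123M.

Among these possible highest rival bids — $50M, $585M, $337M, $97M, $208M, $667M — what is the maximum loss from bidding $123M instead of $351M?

$143M

$50M: same outcome either way → loss $0M.
$585M: same outcome either way → loss $0M.
$337M: truthful gives $14M, deviation gives $0M → loss $14M.
$97M: same outcome either way → loss $0M.
$208M: truthful gives $143M, deviation gives $0M → loss $143M.
$667M: same outcome either way → loss $0M.
Maximum loss: $143M.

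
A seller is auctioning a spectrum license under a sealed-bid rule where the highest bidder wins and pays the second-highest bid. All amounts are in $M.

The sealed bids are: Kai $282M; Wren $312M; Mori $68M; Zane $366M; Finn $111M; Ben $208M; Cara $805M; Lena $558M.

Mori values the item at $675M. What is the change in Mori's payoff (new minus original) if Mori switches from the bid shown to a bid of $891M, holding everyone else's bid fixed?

The highest bid among the other bidders is $805M; Mori's bid doesn't change that.
Original bid $68M: Mori is not highest (top rival bid is $805M); payoff $0M.
Alternative bid $891M: Mori is highest, pays the top rival bid $805M; payoff $675M − $805M = −$130M.
Change in payoff = −$130M − ($0M) = −$130M.

−$130M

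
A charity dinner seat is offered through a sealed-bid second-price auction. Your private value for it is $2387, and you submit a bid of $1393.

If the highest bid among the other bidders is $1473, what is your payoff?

$0

Your bid $1393 is below the highest competing bid $1473, so you lose.
A losing bidder pays nothing and receives nothing: payoff = $0.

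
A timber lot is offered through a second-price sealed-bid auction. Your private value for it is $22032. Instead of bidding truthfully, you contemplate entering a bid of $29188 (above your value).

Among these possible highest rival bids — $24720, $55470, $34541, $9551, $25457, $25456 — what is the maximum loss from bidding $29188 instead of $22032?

$3425

$24720: truthful gives $0, deviation gives −$2688 → loss $2688.
$55470: same outcome either way → loss $0.
$34541: same outcome either way → loss $0.
$9551: same outcome either way → loss $0.
$25457: truthful gives $0, deviation gives −$3425 → loss $3425.
$25456: truthful gives $0, deviation gives −$3424 → loss $3424.
Maximum loss: $3425.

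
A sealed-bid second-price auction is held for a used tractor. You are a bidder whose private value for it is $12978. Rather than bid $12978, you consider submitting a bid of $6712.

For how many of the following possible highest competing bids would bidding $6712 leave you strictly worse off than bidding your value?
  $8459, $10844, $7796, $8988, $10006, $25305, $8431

6

The deviation hurts exactly when the highest competing bid lies strictly between $6712 and $12978 — underbidding then forfeits a profitable win.
$8459: inside the interval → strictly worse (loss $4519).
$10844: inside the interval → strictly worse (loss $2134).
$7796: inside the interval → strictly worse (loss $5182).
$8988: inside the interval → strictly worse (loss $3990).
$10006: inside the interval → strictly worse (loss $2972).
$25305: above both → same outcome either way.
$8431: inside the interval → strictly worse (loss $4547).
Count: 6.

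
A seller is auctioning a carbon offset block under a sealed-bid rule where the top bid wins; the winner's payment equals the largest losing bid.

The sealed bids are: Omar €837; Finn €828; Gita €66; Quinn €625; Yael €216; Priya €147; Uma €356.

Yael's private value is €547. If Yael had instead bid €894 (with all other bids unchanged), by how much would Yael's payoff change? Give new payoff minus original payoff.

−€290

The highest bid among the other bidders is €837; Yael's bid doesn't change that.
Original bid €216: Yael is not highest (top rival bid is €837); payoff €0.
Alternative bid €894: Yael is highest, pays the top rival bid €837; payoff €547 − €837 = −€290.
Change in payoff = −€290 − (€0) = −€290.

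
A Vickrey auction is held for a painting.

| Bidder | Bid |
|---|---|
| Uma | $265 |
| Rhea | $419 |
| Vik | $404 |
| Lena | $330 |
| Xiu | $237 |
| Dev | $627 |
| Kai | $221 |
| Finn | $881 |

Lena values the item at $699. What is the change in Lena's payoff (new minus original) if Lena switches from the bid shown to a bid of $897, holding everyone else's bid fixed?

The highest bid among the other bidders is $881; Lena's bid doesn't change that.
Original bid $330: Lena is not highest (top rival bid is $881); payoff $0.
Alternative bid $897: Lena is highest, pays the top rival bid $881; payoff $699 − $881 = −$182.
Change in payoff = −$182 − ($0) = −$182.

−$182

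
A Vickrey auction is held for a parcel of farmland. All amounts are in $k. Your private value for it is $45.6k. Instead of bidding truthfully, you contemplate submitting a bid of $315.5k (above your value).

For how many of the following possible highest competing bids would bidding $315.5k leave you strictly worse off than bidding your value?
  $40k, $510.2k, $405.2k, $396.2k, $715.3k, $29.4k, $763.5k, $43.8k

0

The deviation hurts exactly when the highest competing bid lies strictly between $45.6k and $315.5k — overbidding then wins at a price above your value.
$40k: below both → same outcome either way.
$510.2k: above both → same outcome either way.
$405.2k: above both → same outcome either way.
$396.2k: above both → same outcome either way.
$715.3k: above both → same outcome either way.
$29.4k: below both → same outcome either way.
$763.5k: above both → same outcome either way.
$43.8k: below both → same outcome either way.
Count: 0.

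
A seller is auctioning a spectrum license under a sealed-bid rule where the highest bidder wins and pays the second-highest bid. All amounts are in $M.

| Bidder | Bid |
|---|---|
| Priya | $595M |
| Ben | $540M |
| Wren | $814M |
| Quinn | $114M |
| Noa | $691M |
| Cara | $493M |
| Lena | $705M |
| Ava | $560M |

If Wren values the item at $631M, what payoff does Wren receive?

Highest bid: Wren at $814M, so Wren wins.
Second-highest bid: Lena at $705M — that is the price the winner pays.
Wren's payoff = value − price = $631M − $705M = −$74M.

−$74M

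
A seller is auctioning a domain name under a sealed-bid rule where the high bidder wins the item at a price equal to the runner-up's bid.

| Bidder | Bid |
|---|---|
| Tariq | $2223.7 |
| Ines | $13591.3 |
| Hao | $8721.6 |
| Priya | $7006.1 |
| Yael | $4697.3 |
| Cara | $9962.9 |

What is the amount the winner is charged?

$9962.9

Highest bid: Ines at $13591.3, so Ines wins.
Second-highest bid: Cara at $9962.9 — that is the price the winner pays.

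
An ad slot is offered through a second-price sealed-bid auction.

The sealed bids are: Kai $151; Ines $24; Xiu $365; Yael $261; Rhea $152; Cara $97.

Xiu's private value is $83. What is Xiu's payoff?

−$178

Highest bid: Xiu at $365, so Xiu wins.
Second-highest bid: Yael at $261 — that is the price the winner pays.
Xiu's payoff = value − price = $83 − $261 = −$178.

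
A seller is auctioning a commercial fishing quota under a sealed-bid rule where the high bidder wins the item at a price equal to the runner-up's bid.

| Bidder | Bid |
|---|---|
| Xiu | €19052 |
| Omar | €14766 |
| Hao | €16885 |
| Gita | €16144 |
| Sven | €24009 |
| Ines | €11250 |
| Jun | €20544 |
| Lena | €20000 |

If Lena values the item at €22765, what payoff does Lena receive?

Highest bid: Sven at €24009, so Sven wins.
Second-highest bid: Jun at €20544 — that is the price the winner pays.
Lena did not win, so Lena pays nothing and receives nothing: payoff €0.

€0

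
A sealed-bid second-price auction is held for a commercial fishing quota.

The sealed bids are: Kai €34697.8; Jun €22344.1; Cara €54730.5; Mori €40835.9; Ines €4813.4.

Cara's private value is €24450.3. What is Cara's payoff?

−€16385.6

Highest bid: Cara at €54730.5, so Cara wins.
Second-highest bid: Mori at €40835.9 — that is the price the winner pays.
Cara's payoff = value − price = €24450.3 − €40835.9 = −€16385.6.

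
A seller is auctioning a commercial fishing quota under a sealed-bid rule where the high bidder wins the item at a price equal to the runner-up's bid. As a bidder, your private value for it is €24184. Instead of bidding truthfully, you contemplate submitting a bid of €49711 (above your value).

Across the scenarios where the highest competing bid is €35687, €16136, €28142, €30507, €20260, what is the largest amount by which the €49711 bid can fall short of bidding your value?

€11503

€35687: truthful gives €0, deviation gives −€11503 → loss €11503.
€16136: same outcome either way → loss €0.
€28142: truthful gives €0, deviation gives −€3958 → loss €3958.
€30507: truthful gives €0, deviation gives −€6323 → loss €6323.
€20260: same outcome either way → loss €0.
Maximum loss: €11503.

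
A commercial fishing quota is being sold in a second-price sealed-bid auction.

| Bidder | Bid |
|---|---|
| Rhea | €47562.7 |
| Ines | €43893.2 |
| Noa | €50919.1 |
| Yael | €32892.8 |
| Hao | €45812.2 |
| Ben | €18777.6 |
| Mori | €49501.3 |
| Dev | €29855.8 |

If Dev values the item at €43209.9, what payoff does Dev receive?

Highest bid: Noa at €50919.1, so Noa wins.
Second-highest bid: Mori at €49501.3 — that is the price the winner pays.
Dev did not win, so Dev pays nothing and receives nothing: payoff €0.

€0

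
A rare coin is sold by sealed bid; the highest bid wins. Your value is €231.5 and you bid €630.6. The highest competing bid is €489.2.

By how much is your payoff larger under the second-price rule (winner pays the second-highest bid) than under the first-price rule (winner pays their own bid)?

You have the highest bid, so you win under either rule.
Second-price: pay €489.2 → payoff −€257.7.
First-price: pay your own bid €630.6 → payoff −€399.1.
Difference = −€257.7 − (−€399.1) = €141.4.

€141.4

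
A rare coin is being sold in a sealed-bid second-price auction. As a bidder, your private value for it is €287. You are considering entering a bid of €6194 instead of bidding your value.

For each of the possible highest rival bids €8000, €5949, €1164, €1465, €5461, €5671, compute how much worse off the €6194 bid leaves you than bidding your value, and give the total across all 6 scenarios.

€18275

The deviation costs you only when the competing bid falls strictly between €287 and €6194; elsewhere both bids give the same outcome.
€8000: outcomes coincide → loss €0.
€5949: truthful payoff €0, deviation payoff −€5662 → loss €5662.
€1164: truthful payoff €0, deviation payoff −€877 → loss €877.
€1465: truthful payoff €0, deviation payoff −€1178 → loss €1178.
€5461: truthful payoff €0, deviation payoff −€5174 → loss €5174.
€5671: truthful payoff €0, deviation payoff −€5384 → loss €5384.
Total loss = €5662 + €877 + €1178 + €5174 + €5384 = €18275.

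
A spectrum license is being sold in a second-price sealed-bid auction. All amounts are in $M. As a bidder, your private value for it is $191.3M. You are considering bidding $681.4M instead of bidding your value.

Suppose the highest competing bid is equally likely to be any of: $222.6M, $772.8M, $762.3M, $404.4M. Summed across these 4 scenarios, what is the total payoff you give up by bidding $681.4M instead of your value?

The deviation costs you only when the competing bid falls strictly between $191.3M and $681.4M; elsewhere both bids give the same outcome.
$222.6M: truthful payoff $0M, deviation payoff −$31.3M → loss $31.3M.
$772.8M: outcomes coincide → loss $0M.
$762.3M: outcomes coincide → loss $0M.
$404.4M: truthful payoff $0M, deviation payoff −$213.1M → loss $213.1M.
Total loss = $31.3M + $213.1M = $244.4M.
In a second-price auction your bid sets only whether you win, not what you pay, so bidding your true value is weakly dominant.

$244.4M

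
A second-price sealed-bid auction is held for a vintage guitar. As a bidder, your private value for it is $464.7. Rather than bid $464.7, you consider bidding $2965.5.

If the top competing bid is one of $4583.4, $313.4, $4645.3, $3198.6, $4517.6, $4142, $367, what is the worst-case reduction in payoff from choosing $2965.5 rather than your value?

$0

$4583.4: same outcome either way → loss $0.
$313.4: same outcome either way → loss $0.
$4645.3: same outcome either way → loss $0.
$3198.6: same outcome either way → loss $0.
$4517.6: same outcome either way → loss $0.
$4142: same outcome either way → loss $0.
$367: same outcome either way → loss $0.
Maximum loss: $0.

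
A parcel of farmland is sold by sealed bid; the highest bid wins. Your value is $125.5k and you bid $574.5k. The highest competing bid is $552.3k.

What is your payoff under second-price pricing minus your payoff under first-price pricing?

You have the highest bid, so you win under either rule.
Second-price: pay $552.3k → payoff −$426.8k.
First-price: pay your own bid $574.5k → payoff −$449k.
Difference = −$426.8k − (−$449k) = $22.2k.

$22.2k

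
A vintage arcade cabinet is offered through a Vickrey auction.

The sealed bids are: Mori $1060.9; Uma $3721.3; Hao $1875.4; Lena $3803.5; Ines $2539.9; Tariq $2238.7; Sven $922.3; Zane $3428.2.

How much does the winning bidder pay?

$3721.3

Highest bid: Lena at $3803.5, so Lena wins.
Second-highest bid: Uma at $3721.3 — that is the price the winner pays.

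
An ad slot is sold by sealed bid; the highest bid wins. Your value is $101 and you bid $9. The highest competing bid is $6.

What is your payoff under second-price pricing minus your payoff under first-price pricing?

You have the highest bid, so you win under either rule.
Second-price: pay $6 → payoff $95.
First-price: pay your own bid $9 → payoff $92.
Difference = $95 − ($92) = $3.

$3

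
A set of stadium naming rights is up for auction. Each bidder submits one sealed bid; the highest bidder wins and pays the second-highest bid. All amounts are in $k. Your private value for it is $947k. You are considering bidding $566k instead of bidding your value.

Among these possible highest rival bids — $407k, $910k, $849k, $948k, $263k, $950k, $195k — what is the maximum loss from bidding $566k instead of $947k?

$407k: same outcome either way → loss $0k.
$910k: truthful gives $37k, deviation gives $0k → loss $37k.
$849k: truthful gives $98k, deviation gives $0k → loss $98k.
$948k: same outcome either way → loss $0k.
$263k: same outcome either way → loss $0k.
$950k: same outcome either way → loss $0k.
$195k: same outcome either way → loss $0k.
Maximum loss: $98k.

$98k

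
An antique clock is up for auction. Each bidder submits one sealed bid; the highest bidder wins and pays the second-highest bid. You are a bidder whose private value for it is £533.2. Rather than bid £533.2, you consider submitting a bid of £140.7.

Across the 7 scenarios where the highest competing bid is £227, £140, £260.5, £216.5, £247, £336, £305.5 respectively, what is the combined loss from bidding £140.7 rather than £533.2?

The deviation costs you only when the competing bid falls strictly between £140.7 and £533.2; elsewhere both bids give the same outcome.
£227: truthful payoff £306.2, deviation payoff £0 → loss £306.2.
£140: outcomes coincide → loss £0.
£260.5: truthful payoff £272.7, deviation payoff £0 → loss £272.7.
£216.5: truthful payoff £316.7, deviation payoff £0 → loss £316.7.
£247: truthful payoff £286.2, deviation payoff £0 → loss £286.2.
£336: truthful payoff £197.2, deviation payoff £0 → loss £197.2.
£305.5: truthful payoff £227.7, deviation payoff £0 → loss £227.7.
Total loss = £306.2 + £272.7 + £316.7 + £286.2 + £197.2 + £227.7 = £1606.7.
Because the price is fixed by the runner-up's bid, deviating from your value can only change a good outcome into a bad one — never the reverse.

£1606.7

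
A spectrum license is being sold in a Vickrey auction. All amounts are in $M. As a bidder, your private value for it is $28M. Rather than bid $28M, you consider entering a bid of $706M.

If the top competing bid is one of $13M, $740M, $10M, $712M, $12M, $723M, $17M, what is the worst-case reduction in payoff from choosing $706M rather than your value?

$0M

$13M: same outcome either way → loss $0M.
$740M: same outcome either way → loss $0M.
$10M: same outcome either way → loss $0M.
$712M: same outcome either way → loss $0M.
$12M: same outcome either way → loss $0M.
$723M: same outcome either way → loss $0M.
$17M: same outcome either way → loss $0M.
Maximum loss: $0M.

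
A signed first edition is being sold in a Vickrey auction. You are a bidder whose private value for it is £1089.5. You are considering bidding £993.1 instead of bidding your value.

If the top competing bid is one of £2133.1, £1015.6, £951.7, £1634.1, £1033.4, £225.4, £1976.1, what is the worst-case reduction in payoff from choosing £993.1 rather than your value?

£2133.1: same outcome either way → loss £0.
£1015.6: truthful gives £73.9, deviation gives £0 → loss £73.9.
£951.7: same outcome either way → loss £0.
£1634.1: same outcome either way → loss £0.
£1033.4: truthful gives £56.1, deviation gives £0 → loss £56.1.
£225.4: same outcome either way → loss £0.
£1976.1: same outcome either way → loss £0.
Maximum loss: £73.9.

£73.9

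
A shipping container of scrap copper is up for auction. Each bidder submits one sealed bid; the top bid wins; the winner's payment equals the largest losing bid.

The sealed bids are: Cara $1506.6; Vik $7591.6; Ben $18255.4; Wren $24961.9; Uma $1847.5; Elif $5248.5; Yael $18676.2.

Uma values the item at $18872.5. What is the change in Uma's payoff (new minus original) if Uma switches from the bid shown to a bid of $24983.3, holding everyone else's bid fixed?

−$6089.4

The highest bid among the other bidders is $24961.9; Uma's bid doesn't change that.
Original bid $1847.5: Uma is not highest (top rival bid is $24961.9); payoff $0.
Alternative bid $24983.3: Uma is highest, pays the top rival bid $24961.9; payoff $18872.5 − $24961.9 = −$6089.4.
Change in payoff = −$6089.4 − ($0) = −$6089.4.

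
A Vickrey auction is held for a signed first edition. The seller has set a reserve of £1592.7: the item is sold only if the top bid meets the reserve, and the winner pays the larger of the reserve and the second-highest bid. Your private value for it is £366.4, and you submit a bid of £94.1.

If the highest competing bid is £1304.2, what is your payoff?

Your bid £94.1 is below the highest competing bid £1304.2, so you lose. Payoff £0.

£0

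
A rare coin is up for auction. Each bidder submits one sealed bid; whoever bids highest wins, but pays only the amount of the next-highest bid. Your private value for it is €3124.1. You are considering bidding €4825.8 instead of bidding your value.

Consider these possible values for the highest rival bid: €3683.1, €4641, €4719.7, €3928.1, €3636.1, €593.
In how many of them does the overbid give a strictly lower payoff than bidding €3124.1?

5

The deviation hurts exactly when the highest competing bid lies strictly between €3124.1 and €4825.8 — overbidding then wins at a price above your value.
€3683.1: inside the interval → strictly worse (loss €559).
€4641: inside the interval → strictly worse (loss €1516.9).
€4719.7: inside the interval → strictly worse (loss €1595.6).
€3928.1: inside the interval → strictly worse (loss €804).
€3636.1: inside the interval → strictly worse (loss €512).
€593: below both → same outcome either way.
Count: 5.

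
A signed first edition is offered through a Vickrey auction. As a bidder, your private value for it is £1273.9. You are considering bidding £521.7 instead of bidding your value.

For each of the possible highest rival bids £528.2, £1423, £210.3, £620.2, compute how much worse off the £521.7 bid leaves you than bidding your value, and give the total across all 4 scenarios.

£1399.4

The deviation costs you only when the competing bid falls strictly between £521.7 and £1273.9; elsewhere both bids give the same outcome.
£528.2: truthful payoff £745.7, deviation payoff £0 → loss £745.7.
£1423: outcomes coincide → loss £0.
£210.3: outcomes coincide → loss £0.
£620.2: truthful payoff £653.7, deviation payoff £0 → loss £653.7.
Total loss = £745.7 + £653.7 = £1399.4.
In a second-price auction your bid sets only whether you win, not what you pay, so bidding your true value is weakly dominant.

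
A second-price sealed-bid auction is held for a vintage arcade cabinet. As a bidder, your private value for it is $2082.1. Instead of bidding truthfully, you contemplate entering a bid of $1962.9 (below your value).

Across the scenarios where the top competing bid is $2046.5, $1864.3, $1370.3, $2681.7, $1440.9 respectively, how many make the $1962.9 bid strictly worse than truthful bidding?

The deviation hurts exactly when the highest competing bid lies strictly between $1962.9 and $2082.1 — underbidding then forfeits a profitable win.
$2046.5: inside the interval → strictly worse (loss $35.6).
$1864.3: below both → same outcome either way.
$1370.3: below both → same outcome either way.
$2681.7: above both → same outcome either way.
$1440.9: below both → same outcome either way.
Count: 1.

1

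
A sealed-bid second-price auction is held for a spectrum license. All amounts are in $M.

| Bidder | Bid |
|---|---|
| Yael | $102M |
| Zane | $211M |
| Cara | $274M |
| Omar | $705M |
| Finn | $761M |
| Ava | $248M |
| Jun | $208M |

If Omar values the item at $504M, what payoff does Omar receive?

Highest bid: Finn at $761M, so Finn wins.
Second-highest bid: Omar at $705M — that is the price the winner pays.
Omar did not win, so Omar pays nothing and receives nothing: payoff $0M.

$0M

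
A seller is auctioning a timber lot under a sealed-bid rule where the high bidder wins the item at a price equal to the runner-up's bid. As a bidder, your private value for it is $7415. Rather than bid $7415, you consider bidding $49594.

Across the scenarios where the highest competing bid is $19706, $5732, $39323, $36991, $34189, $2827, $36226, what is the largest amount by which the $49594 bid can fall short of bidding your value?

$31908

$19706: truthful gives $0, deviation gives −$12291 → loss $12291.
$5732: same outcome either way → loss $0.
$39323: truthful gives $0, deviation gives −$31908 → loss $31908.
$36991: truthful gives $0, deviation gives −$29576 → loss $29576.
$34189: truthful gives $0, deviation gives −$26774 → loss $26774.
$2827: same outcome either way → loss $0.
$36226: truthful gives $0, deviation gives −$28811 → loss $28811.
Maximum loss: $31908.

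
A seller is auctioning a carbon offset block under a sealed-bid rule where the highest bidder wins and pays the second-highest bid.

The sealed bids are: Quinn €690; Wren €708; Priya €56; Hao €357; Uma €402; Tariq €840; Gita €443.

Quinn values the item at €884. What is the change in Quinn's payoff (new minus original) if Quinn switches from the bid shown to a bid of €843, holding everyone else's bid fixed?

The highest bid among the other bidders is €840; Quinn's bid doesn't change that.
Original bid €690: Quinn is not highest (top rival bid is €840); payoff €0.
Alternative bid €843: Quinn is highest, pays the top rival bid €840; payoff €884 − €840 = €44.
Change in payoff = €44 − (€0) = €44.

€44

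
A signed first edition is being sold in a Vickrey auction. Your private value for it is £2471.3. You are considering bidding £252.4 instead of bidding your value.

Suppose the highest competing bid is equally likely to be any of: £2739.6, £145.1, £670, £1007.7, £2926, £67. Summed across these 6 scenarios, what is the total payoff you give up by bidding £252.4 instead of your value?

£3264.9

The deviation costs you only when the competing bid falls strictly between £252.4 and £2471.3; elsewhere both bids give the same outcome.
£2739.6: outcomes coincide → loss £0.
£145.1: outcomes coincide → loss £0.
£670: truthful payoff £1801.3, deviation payoff £0 → loss £1801.3.
£1007.7: truthful payoff £1463.6, deviation payoff £0 → loss £1463.6.
£2926: outcomes coincide → loss £0.
£67: outcomes coincide → loss £0.
Total loss = £1801.3 + £1463.6 = £3264.9.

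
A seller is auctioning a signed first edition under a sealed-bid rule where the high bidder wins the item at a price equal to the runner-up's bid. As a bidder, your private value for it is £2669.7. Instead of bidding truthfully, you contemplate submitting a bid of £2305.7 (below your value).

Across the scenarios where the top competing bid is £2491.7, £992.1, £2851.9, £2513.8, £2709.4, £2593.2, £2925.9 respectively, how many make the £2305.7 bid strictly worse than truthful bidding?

3

The deviation hurts exactly when the highest competing bid lies strictly between £2305.7 and £2669.7 — underbidding then forfeits a profitable win.
£2491.7: inside the interval → strictly worse (loss £178).
£992.1: below both → same outcome either way.
£2851.9: above both → same outcome either way.
£2513.8: inside the interval → strictly worse (loss £155.9).
£2709.4: above both → same outcome either way.
£2593.2: inside the interval → strictly worse (loss £76.5).
£2925.9: above both → same outcome either way.
Count: 3.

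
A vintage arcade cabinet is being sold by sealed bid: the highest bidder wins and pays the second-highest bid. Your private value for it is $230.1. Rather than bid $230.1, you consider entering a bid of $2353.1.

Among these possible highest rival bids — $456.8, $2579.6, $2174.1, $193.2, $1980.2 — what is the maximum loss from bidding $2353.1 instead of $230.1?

$1944

$456.8: truthful gives $0, deviation gives −$226.7 → loss $226.7.
$2579.6: same outcome either way → loss $0.
$2174.1: truthful gives $0, deviation gives −$1944 → loss $1944.
$193.2: same outcome either way → loss $0.
$1980.2: truthful gives $0, deviation gives −$1750.1 → loss $1750.1.
Maximum loss: $1944.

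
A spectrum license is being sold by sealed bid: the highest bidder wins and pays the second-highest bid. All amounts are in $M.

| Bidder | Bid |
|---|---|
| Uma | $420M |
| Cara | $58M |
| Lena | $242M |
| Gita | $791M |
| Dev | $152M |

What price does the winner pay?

Highest bid: Gita at $791M, so Gita wins.
Second-highest bid: Uma at $420M — that is the price the winner pays.

$420M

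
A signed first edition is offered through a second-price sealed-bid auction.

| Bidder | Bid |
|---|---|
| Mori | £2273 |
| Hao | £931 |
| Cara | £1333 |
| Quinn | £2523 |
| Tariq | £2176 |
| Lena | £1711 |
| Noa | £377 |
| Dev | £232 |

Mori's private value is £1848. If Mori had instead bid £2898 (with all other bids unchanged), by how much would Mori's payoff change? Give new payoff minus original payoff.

The highest bid among the other bidders is £2523; Mori's bid doesn't change that.
Original bid £2273: Mori is not highest (top rival bid is £2523); payoff £0.
Alternative bid £2898: Mori is highest, pays the top rival bid £2523; payoff £1848 − £2523 = −£675.
Change in payoff = −£675 − (£0) = −£675.

−£675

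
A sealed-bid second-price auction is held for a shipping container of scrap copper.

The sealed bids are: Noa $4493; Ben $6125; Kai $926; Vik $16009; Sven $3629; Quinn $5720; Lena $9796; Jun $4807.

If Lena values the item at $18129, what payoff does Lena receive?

Highest bid: Vik at $16009, so Vik wins.
Second-highest bid: Lena at $9796 — that is the price the winner pays.
Lena did not win, so Lena pays nothing and receives nothing: payoff $0.

$0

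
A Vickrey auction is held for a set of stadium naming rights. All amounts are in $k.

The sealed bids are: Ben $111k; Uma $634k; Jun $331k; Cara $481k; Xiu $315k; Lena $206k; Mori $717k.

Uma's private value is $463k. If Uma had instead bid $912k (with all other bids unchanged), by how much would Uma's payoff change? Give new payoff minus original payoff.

−$254k

The highest bid among the other bidders is $717k; Uma's bid doesn't change that.
Original bid $634k: Uma is not highest (top rival bid is $717k); payoff $0k.
Alternative bid $912k: Uma is highest, pays the top rival bid $717k; payoff $463k − $717k = −$254k.
Change in payoff = −$254k − ($0k) = −$254k.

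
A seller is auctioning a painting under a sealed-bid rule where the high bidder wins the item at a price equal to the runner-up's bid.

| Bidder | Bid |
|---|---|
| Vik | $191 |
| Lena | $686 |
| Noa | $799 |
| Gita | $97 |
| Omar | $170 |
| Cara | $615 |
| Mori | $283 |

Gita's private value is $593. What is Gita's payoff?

$0

Highest bid: Noa at $799, so Noa wins.
Second-highest bid: Lena at $686 — that is the price the winner pays.
Gita did not win, so Gita pays nothing and receives nothing: payoff $0.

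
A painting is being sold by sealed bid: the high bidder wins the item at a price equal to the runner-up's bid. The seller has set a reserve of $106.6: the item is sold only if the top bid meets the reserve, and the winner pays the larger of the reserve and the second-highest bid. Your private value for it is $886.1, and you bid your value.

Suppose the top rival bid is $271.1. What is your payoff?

$615

Your bid $886.1 is the highest and exceeds the reserve.
Price = max(second-highest bid, reserve) = max($271.1, $106.6) = $271.1.
Payoff = $886.1 − $271.1 = $615.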